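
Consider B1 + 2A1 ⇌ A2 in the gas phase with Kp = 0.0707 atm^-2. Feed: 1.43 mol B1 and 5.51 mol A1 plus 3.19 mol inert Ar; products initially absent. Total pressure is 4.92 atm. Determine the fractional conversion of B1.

X = 0.301

Take 1.43 mol B1 as basis and let X be its fractional conversion, so ξ = 1.43X.
Species balance: n_B1 = 1.43 − 1.43X; n_A1 = 5.51 − 2.86X; n_A2 = 1.43X; n_I = 3.19 (inert).
Summing: n_T = 10.1 − 2.86X.
Mole fractions y_i = n_i/n_T; Kp = p_A2 / (p_B1 p_A1^2) with p_i = y_i·P.
Equating to 0.0707 atm^-2 and solving on 0 < X < 1: X = 0.301.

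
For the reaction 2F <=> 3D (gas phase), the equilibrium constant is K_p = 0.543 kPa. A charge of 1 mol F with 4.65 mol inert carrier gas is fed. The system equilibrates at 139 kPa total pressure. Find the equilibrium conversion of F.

X = 0.166

Take 1 mol F as basis and let X be its fractional conversion, so ξ = 0.5X.
At extent ξ: n_F = 1 − X; n_D = 1.5X; n_I = 4.65 (inert).
n_T = Σnᵢ = 5.65 + 0.5X.
With p_i = (n_i/n_T)P, K_p = p_D^3 / (p_F^2).
Equating to 0.543 kPa and solving on 0 < X < 1: X = 0.166.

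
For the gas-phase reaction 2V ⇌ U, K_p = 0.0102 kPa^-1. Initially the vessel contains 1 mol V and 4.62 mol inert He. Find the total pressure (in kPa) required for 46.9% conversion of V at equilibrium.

Basis: 1 mol V initially; let X = conversion of V. Extent ξ = 0.5X.
Mole table: n_V = 1 − X; n_U = 0.5X; n_I = 4.62 (inert).
Summing: n_T = 5.62 − 0.5X.
K_p = p_U / (p_V^2) with p_i = (n_i/n_T)·P.
At X = 0.469: the mole-fraction product g(X) = Π y_i^ν_i = 4.479. Since K_p = g(X)·P^{-1}, P = (g/K_p)^(1/1) = (4.479/0.0102)^(1/1) = 439 kPa.

P = 439 kPa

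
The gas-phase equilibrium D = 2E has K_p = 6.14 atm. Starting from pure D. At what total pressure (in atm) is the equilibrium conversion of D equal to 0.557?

P = 3.41 atm

Basis: 1 mol D initially; let X = conversion of D. Extent ξ = X.
At extent ξ: n_D = 1 − X; n_E = 2X.
Summing: n_T = 1 + X.
K_p = p_E^2 / (p_D) with p_i = (n_i/n_T)·P.
At X = 0.557: the mole-fraction product g(X) = Π y_i^ν_i = 1.799. Since K_p = g(X)·P^{1}, P = (K_p/g)^(1/1) = (6.14/1.799)^(1/1) = 3.41 atm.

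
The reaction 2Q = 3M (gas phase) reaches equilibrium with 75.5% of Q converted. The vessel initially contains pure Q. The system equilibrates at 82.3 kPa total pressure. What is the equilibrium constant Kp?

Take 1 mol Q as basis and let X be its fractional conversion, so ξ = 0.5X.
Moles: n_Q = 1 − X; n_M = 1.5X.
Total moles n_T = 1 + 0.5X.
At X = 0.755: n_Q = 0.245, n_M = 1.13, n_T = 1.38.
p_i = (n_i/n_T)·P. Kp = p_M^3 / (p_Q^2) = 1.45e+03 kPa.

Kp = 1.45e+03 kPa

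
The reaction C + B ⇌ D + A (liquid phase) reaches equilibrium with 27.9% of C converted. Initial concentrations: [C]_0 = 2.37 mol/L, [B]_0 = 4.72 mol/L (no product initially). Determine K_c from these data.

Let X = conversion of C.
Concentrations: [C] = 2.37 − 2.37X; [B] = 4.72 − 2.37X; [D] = 2.37X; [A] = 2.37X.
At X = 0.279: [C] = 1.71, [B] = 4.06, [D] = 0.661, [A] = 0.661.
K_c = [D] [A] / ([C] [B]) = 0.063.

K_c = 0.063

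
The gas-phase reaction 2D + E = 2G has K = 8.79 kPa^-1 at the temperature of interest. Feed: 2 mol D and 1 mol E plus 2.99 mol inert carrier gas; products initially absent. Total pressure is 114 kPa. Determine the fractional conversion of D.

X = 0.846

Let X = conversion of D (basis 2 mol D); extent of reaction ξ = X.
Species balance: n_D = 2 − 2X; n_E = 1 − X; n_G = 2X; n_I = 2.99 (inert).
Total moles n_T = 5.99 − X.
With p_i = (n_i/n_T)P, K = p_G^2 / (p_D^2 p_E).
Substituting and setting equal to 8.79 kPa^-1 gives a polynomial in X; the root in (0,1) is X = 0.846.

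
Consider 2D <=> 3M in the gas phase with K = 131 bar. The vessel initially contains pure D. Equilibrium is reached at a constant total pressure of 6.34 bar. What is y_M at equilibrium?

Let X = conversion of D (basis 1 mol D); extent of reaction ξ = 0.5X.
Species balance: n_D = 1 − X; n_M = 1.5X.
Summing: n_T = 1 + 0.5X.
With p_i = (n_i/n_T)P, K = p_M^3 / (p_D^2).
This yields a degree-3 equation in X; solving on (0,1), X = 0.769.
Then n_M = 1.15, n_T = 1.38, so y_M = 0.833.

y_M = 0.833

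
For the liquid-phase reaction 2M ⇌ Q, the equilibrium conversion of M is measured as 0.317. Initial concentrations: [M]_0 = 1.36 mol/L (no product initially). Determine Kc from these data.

Let X = conversion of M.
Concentrations: [M] = 1.36 − 1.36X; [Q] = 0.68X.
At X = 0.317: [M] = 0.929, [Q] = 0.216.
Kc = [Q] / ([M]^2) = 0.25 L/mol.

Kc = 0.25 L/mol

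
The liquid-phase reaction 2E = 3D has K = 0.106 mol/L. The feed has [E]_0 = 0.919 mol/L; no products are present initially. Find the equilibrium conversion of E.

Let X = conversion of E; extent ξ = 0.919X/2 mol/L.
Concentrations: [E] = 0.919 − 0.919X; [D] = 1.38X.
K = [D]^3 / ([E]^2).
This equals 0.106 at X = 0.264 (the root in 0 < X < 1).

X = 0.264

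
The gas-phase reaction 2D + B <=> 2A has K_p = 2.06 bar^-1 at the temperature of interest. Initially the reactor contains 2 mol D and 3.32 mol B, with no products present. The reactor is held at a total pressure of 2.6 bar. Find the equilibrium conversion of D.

X = 0.637

Basis: 2 mol D initially; let X = conversion of D. Extent ξ = X.
Moles: n_D = 2 − 2X; n_B = 3.32 − X; n_A = 2X.
Summing: n_T = 5.32 − X.
y_i = n_i/n_T, p_i = y_i·P. K_p = p_A^2 / (p_D^2 p_B).
Substituting and setting equal to 2.06 bar^-1 gives a polynomial in X; the root in (0,1) is X = 0.637.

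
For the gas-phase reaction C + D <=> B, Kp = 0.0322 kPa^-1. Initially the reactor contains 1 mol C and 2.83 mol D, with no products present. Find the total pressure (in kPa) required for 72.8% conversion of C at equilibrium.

Basis: 1 mol C initially; let X = conversion of C. Extent ξ = X.
At extent ξ: n_C = 1 − X; n_D = 2.83 − X; n_B = X.
Total moles n_T = 3.83 − X.
Kp = p_B / (p_C p_D) with p_i = (n_i/n_T)·P.
At X = 0.728: the mole-fraction product g(X) = Π y_i^ν_i = 3.95. Since Kp = g(X)·P^{-1}, P = (g/Kp)^(1/1) = (3.95/0.0322)^(1/1) = 123 kPa.

P = 123 kPa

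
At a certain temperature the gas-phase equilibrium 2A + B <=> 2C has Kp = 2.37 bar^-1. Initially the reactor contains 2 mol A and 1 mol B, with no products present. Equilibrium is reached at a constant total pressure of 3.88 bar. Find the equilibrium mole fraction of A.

Take 2 mol A as basis and let X be its fractional conversion, so ξ = X.
At extent ξ: n_A = 2 − 2X; n_B = 1 − X; n_C = 2X.
Summing: n_T = 3 − X.
Mole fractions y_i = n_i/n_T; Kp = p_C^2 / (p_A^2 p_B) with p_i = y_i·P.
This yields a degree-3 equation in X; solving on (0,1), X = 0.562.
Then n_A = 0.875, n_T = 2.44, so y_A = 0.359.

y_A = 0.359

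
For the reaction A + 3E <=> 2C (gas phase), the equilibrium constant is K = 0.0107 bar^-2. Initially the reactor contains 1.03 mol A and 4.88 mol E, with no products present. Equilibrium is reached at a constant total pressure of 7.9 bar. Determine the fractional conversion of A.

X = 0.415

Let X = conversion of A (basis 1.03 mol A); extent of reaction ξ = 1.03X.
Species balance: n_A = 1.03 − 1.03X; n_E = 4.88 − 3.09X; n_C = 2.06X.
n_T = Σnᵢ = 5.91 − 2.06X.
With p_i = (n_i/n_T)P, K = p_C^2 / (p_A p_E^3).
Equating to 0.0107 bar^-2 and solving on 0 < X < 1: X = 0.415.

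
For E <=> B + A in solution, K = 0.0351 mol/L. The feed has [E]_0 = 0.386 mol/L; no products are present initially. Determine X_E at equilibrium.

Let X = conversion of E; extent ξ = 0.386·X mol/L.
Concentrations: [E] = 0.386 − 0.386X; [B] = 0.386X; [A] = 0.386X.
K = [B] [A] / ([E]).
Equating to 0.0351 mol/L: the physical root is X = 0.259.

X = 0.259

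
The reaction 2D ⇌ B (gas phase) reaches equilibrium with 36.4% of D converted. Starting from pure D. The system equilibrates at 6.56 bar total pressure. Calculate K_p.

Basis: 1 mol D initially; let X = conversion of D. Extent ξ = 0.5X.
Moles: n_D = 1 − X; n_B = 0.5X.
Summing: n_T = 1 − 0.5X.
At X = 0.364: n_D = 0.636, n_B = 0.182, n_T = 0.818.
p_i = (n_i/n_T)·P. K_p = p_B / (p_D^2) = 0.0561 bar^-1.

K_p = 0.0561 bar^-1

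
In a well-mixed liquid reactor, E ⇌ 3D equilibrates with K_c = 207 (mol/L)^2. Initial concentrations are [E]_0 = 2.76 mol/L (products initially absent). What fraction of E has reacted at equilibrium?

Let X = conversion of E; extent ξ = 2.76·X mol/L.
Concentrations: [E] = 2.76 − 2.76X; [D] = 8.28X.
K_c = [D]^3 / ([E]).
Setting equal to 207 and solving for X on (0,1) gives X = 0.683.

X = 0.683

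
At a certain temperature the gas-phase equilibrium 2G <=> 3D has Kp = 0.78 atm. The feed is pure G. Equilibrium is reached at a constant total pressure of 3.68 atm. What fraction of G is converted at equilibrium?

X = 0.322

Take 1 mol G as basis and let X be its fractional conversion, so ξ = 0.5X.
Species balance: n_G = 1 − X; n_D = 1.5X.
n_T = Σnᵢ = 1 + 0.5X.
With p_i = (n_i/n_T)P, Kp = p_D^3 / (p_G^2).
Substituting and setting equal to 0.78 atm gives a polynomial in X; the root in (0,1) is X = 0.322.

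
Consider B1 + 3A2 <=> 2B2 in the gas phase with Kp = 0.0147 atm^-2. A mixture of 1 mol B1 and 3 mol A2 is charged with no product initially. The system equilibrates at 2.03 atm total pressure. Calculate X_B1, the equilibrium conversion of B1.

Basis: 1 mol B1 initially; let X = conversion of B1. Extent ξ = X.
Moles: n_B1 = 1 − X; n_A2 = 3 − 3X; n_B2 = 2X.
Summing: n_T = 4 − 2X.
y_i = n_i/n_T, p_i = y_i·P. Kp = p_B2^2 / (p_B1 p_A2^3).
This yields a degree-4 equation in X; solving on (0,1), X = 0.130.

X = 0.130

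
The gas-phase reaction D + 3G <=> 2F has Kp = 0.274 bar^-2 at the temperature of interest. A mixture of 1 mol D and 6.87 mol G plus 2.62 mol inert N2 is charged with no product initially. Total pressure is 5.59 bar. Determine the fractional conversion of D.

Let X = conversion of D (basis 1 mol D); extent of reaction ξ = X.
Species balance: n_D = 1 − X; n_G = 6.87 − 3X; n_F = 2X; n_I = 2.62 (inert).
Summing: n_T = 10.5 − 2X.
With p_i = (n_i/n_T)P, Kp = p_F^2 / (p_D p_G^3).
Substituting and setting equal to 0.274 bar^-2 gives a polynomial in X; the root in (0,1) is X = 0.768.

X = 0.768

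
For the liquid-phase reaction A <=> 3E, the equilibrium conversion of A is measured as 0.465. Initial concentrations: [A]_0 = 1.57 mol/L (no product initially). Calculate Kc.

Kc = 12.5 (mol/L)^2

Let X = conversion of A.
Concentrations: [A] = 1.57 − 1.57X; [E] = 4.71X.
At X = 0.465: [A] = 0.84, [E] = 2.19.
Kc = [E]^3 / ([A]) = 12.5 (mol/L)^2.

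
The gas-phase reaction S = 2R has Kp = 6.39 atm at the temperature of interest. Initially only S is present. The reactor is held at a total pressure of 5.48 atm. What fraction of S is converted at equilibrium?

Basis: 1 mol S initially; let X = conversion of S. Extent ξ = X.
Moles: n_S = 1 − X; n_R = 2X.
Summing: n_T = 1 + X.
y_i = n_i/n_T, p_i = y_i·P. Kp = p_R^2 / (p_S).
This yields a degree-2 equation in X; solving on (0,1), X = 0.475.

X = 0.475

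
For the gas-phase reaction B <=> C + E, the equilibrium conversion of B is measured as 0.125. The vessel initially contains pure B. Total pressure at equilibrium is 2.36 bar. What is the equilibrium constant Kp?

Let X = conversion of B (basis 1 mol B); extent of reaction ξ = X.
Species balance: n_B = 1 − X; n_C = X; n_E = X.
Total moles n_T = 1 + X.
At X = 0.125: n_B = 0.875, n_C = 0.125, n_E = 0.125, n_T = 1.12.
p_i = (n_i/n_T)·P. Kp = p_C p_E / (p_B) = 0.0375 bar.

Kp = 0.0375 bar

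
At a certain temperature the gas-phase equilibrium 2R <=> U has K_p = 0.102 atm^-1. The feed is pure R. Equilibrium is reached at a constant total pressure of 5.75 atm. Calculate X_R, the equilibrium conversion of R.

X = 0.453

Let X = conversion of R (basis 1 mol R); extent of reaction ξ = 0.5X.
At extent ξ: n_R = 1 − X; n_U = 0.5X.
n_T = Σnᵢ = 1 − 0.5X.
With p_i = (n_i/n_T)P, K_p = p_U / (p_R^2).
Setting this equal to 0.102 atm^-1 and taking the physical root (0 < X < 1) gives X = 0.453.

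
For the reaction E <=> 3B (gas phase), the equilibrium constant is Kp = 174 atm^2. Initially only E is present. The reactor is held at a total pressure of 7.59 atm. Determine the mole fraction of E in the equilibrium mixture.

y_E = 0.182

Basis: 1 mol E initially; let X = conversion of E. Extent ξ = X.
Moles: n_E = 1 − X; n_B = 3X.
n_T = Σnᵢ = 1 + 2X.
y_i = n_i/n_T, p_i = y_i·P. Kp = p_B^3 / (p_E).
Substituting and setting equal to 174 atm^2 gives a polynomial in X; the root in (0,1) is X = 0.600.
Then n_E = 0.4, n_T = 2.2, so y_E = 0.182.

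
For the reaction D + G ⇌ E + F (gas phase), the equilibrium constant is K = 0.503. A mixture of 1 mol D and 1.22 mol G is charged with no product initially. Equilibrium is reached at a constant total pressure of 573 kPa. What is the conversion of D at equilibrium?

X = 0.457

Basis: 1 mol D initially; let X = conversion of D. Extent ξ = X.
Species balance: n_D = 1 − X; n_G = 1.22 − X; n_E = X; n_F = X.
Since Δν = 0, n_T = 2.22 throughout.
Mole fractions y_i = n_i/n_T; K = p_E p_F / (p_D p_G) with p_i = y_i·P.
Setting this equal to 0.503 and taking the physical root (0 < X < 1) gives X = 0.457.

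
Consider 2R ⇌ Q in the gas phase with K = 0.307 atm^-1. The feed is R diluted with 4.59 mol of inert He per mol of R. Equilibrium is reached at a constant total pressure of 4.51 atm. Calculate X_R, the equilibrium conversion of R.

Let X = conversion of R (basis 1 mol R); extent of reaction ξ = 0.5X.
Moles: n_R = 1 − X; n_Q = 0.5X; n_I = 4.59 (inert).
Summing: n_T = 5.59 − 0.5X.
Mole fractions y_i = n_i/n_T; K = p_Q / (p_R^2) with p_i = y_i·P.
Substituting and setting equal to 0.307 atm^-1 gives a polynomial in X; the root in (0,1) is X = 0.270.

X = 0.270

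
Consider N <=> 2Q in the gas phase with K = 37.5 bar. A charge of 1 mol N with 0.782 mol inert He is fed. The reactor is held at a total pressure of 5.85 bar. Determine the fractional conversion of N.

X = 0.834

Take 1 mol N as basis and let X be its fractional conversion, so ξ = X.
Moles: n_N = 1 − X; n_Q = 2X; n_I = 0.782 (inert).
Total moles n_T = 1.78 + X.
Mole fractions y_i = n_i/n_T; K = p_Q^2 / (p_N) with p_i = y_i·P.
Setting this equal to 37.5 bar and taking the physical root (0 < X < 1) gives X = 0.834.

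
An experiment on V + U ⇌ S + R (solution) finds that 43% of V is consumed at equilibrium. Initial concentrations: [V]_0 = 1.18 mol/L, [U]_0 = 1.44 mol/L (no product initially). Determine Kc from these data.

Kc = 0.41

Let X = conversion of V.
Concentrations: [V] = 1.18 − 1.18X; [U] = 1.44 − 1.18X; [S] = 1.18X; [R] = 1.18X.
At X = 0.43: [V] = 0.673, [U] = 0.933, [S] = 0.507, [R] = 0.507.
Kc = [S] [R] / ([V] [U]) = 0.41.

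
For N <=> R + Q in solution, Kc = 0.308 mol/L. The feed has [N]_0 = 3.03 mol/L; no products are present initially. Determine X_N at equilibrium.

X = 0.272

Let X = conversion of N; extent ξ = 3.03·X mol/L.
Concentrations: [N] = 3.03 − 3.03X; [R] = 3.03X; [Q] = 3.03X.
Kc = [R] [Q] / ([N]).
Equating to 0.308 mol/L: the physical root is X = 0.272.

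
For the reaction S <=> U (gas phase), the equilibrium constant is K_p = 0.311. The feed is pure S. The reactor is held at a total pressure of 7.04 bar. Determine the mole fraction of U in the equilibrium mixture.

y_U = 0.237

Basis: 1 mol S initially; let X = conversion of S. Extent ξ = X.
Moles: n_S = 1 − X; n_U = X.
n_T stays at 1 (no change in mole number).
y_i = n_i/n_T, p_i = y_i·P. K_p = p_U / (p_S).
Setting this equal to 0.311 and taking the physical root (0 < X < 1) gives X = 0.237.
Then n_U = 0.237, n_T = 1, so y_U = 0.237.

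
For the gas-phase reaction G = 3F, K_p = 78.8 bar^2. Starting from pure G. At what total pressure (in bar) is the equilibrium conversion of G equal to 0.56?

P = 5.73 bar

Take 1 mol G as basis and let X be its fractional conversion, so ξ = X.
Species balance: n_G = 1 − X; n_F = 3X.
Summing: n_T = 1 + 2X.
K_p = p_F^3 / (p_G) with p_i = (n_i/n_T)·P.
At X = 0.56: the mole-fraction product g(X) = Π y_i^ν_i = 2.398. Since K_p = g(X)·P^{2}, P = (K_p/g)^(1/2) = (78.8/2.398)^(1/2) = 5.73 bar.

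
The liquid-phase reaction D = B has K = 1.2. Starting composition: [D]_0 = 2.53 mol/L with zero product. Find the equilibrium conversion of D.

Let X = conversion of D; extent ξ = 2.53·X mol/L.
Concentrations: [D] = 2.53 − 2.53X; [B] = 2.53X.
K = [B] / ([D]).
This equals 1.2 at X = 0.545 (the root in 0 < X < 1).

X = 0.545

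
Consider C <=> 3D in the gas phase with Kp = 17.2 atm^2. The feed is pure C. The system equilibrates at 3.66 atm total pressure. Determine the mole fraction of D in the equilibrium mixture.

y_D = 0.715

Take 1 mol C as basis and let X be its fractional conversion, so ξ = X.
At extent ξ: n_C = 1 − X; n_D = 3X.
Total moles n_T = 1 + 2X.
y_i = n_i/n_T, p_i = y_i·P. Kp = p_D^3 / (p_C).
Setting this equal to 17.2 atm^2 and taking the physical root (0 < X < 1) gives X = 0.456.
Then n_D = 1.37, n_T = 1.91, so y_D = 0.715.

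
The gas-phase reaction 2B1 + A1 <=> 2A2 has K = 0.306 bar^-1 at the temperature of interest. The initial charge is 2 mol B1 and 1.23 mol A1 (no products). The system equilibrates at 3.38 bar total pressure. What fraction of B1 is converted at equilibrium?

X = 0.359

Take 2 mol B1 as basis and let X be its fractional conversion, so ξ = X.
At extent ξ: n_B1 = 2 − 2X; n_A1 = 1.23 − X; n_A2 = 2X.
n_T = Σnᵢ = 3.23 − X.
Mole fractions y_i = n_i/n_T; K = p_A2^2 / (p_B1^2 p_A1) with p_i = y_i·P.
Setting this equal to 0.306 bar^-1 and taking the physical root (0 < X < 1) gives X = 0.359.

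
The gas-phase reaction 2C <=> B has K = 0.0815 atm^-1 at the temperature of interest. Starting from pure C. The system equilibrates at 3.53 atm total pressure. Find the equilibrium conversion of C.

Take 1 mol C as basis and let X be its fractional conversion, so ξ = 0.5X.
Mole table: n_C = 1 − X; n_B = 0.5X.
Total moles n_T = 1 − 0.5X.
With p_i = (n_i/n_T)P, K = p_B / (p_C^2).
This yields a degree-2 equation in X; solving on (0,1), X = 0.318.

X = 0.318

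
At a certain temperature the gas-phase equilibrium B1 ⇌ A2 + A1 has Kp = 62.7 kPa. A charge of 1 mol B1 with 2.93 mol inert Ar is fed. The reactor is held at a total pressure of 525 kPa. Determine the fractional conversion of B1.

Take 1 mol B1 as basis and let X be its fractional conversion, so ξ = X.
Moles: n_B1 = 1 − X; n_A2 = X; n_A1 = X; n_I = 2.93 (inert).
Summing: n_T = 3.93 + X.
With p_i = (n_i/n_T)P, Kp = p_A2 p_A1 / (p_B1).
Equating to 62.7 kPa and solving on 0 < X < 1: X = 0.510.

X = 0.510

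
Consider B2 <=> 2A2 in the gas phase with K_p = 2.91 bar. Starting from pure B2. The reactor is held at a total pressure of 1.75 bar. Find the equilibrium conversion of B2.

X = 0.542

Let X = conversion of B2 (basis 1 mol B2); extent of reaction ξ = X.
Moles: n_B2 = 1 − X; n_A2 = 2X.
Summing: n_T = 1 + X.
With p_i = (n_i/n_T)P, K_p = p_A2^2 / (p_B2).
Setting this equal to 2.91 bar and taking the physical root (0 < X < 1) gives X = 0.542.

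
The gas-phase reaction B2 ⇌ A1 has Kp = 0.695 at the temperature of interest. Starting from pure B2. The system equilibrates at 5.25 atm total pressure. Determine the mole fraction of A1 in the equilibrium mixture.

Let X = conversion of B2 (basis 1 mol B2); extent of reaction ξ = X.
At extent ξ: n_B2 = 1 − X; n_A1 = X.
Total moles n_T = 1 (Δν = 0, constant).
Mole fractions y_i = n_i/n_T; Kp = p_A1 / (p_B2) with p_i = y_i·P.
Equating to 0.695 and solving on 0 < X < 1: X = 0.410.
Then n_A1 = 0.41, n_T = 1, so y_A1 = 0.410.

y_A1 = 0.410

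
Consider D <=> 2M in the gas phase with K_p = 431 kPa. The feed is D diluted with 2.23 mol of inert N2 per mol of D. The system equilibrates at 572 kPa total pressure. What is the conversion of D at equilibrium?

X = 0.560

Take 1 mol D as basis and let X be its fractional conversion, so ξ = X.
At extent ξ: n_D = 1 − X; n_M = 2X; n_I = 2.23 (inert).
Total moles n_T = 3.23 + X.
Mole fractions y_i = n_i/n_T; K_p = p_M^2 / (p_D) with p_i = y_i·P.
Setting this equal to 431 kPa and taking the physical root (0 < X < 1) gives X = 0.560.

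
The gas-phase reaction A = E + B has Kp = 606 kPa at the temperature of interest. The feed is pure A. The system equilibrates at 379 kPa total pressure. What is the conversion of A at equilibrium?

X = 0.784

Basis: 1 mol A initially; let X = conversion of A. Extent ξ = X.
Moles: n_A = 1 − X; n_E = X; n_B = X.
Total moles n_T = 1 + X.
Mole fractions y_i = n_i/n_T; Kp = p_E p_B / (p_A) with p_i = y_i·P.
Substituting and setting equal to 606 kPa gives a polynomial in X; the root in (0,1) is X = 0.784.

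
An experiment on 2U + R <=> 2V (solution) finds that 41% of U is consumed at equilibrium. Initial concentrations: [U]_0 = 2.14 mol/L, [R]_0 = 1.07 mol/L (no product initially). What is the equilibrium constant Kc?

Let X = conversion of U.
Concentrations: [U] = 2.14 − 2.14X; [R] = 1.07 − 1.07X; [V] = 2.14X.
At X = 0.41: [U] = 1.26, [R] = 0.631, [V] = 0.877.
Kc = [V]^2 / ([U]^2 [R]) = 0.765 L/mol.

Kc = 0.765 L/mol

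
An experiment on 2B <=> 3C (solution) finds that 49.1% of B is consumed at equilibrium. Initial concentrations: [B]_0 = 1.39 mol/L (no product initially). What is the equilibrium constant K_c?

Let X = conversion of B.
Concentrations: [B] = 1.39 − 1.39X; [C] = 2.08X.
At X = 0.491: [B] = 0.708, [C] = 1.02.
K_c = [C]^3 / ([B]^2) = 2.14 mol/L.

K_c = 2.14 mol/L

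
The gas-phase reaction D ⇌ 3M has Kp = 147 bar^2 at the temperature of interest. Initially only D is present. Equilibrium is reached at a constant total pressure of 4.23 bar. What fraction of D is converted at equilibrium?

X = 0.768

Take 1 mol D as basis and let X be its fractional conversion, so ξ = X.
At extent ξ: n_D = 1 − X; n_M = 3X.
n_T = Σnᵢ = 1 + 2X.
Mole fractions y_i = n_i/n_T; Kp = p_M^3 / (p_D) with p_i = y_i·P.
Equating to 147 bar^2 and solving on 0 < X < 1: X = 0.768.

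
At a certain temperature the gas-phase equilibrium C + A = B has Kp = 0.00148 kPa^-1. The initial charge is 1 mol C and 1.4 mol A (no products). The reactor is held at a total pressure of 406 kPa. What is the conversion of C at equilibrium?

X = 0.244

Take 1 mol C as basis and let X be its fractional conversion, so ξ = X.
Species balance: n_C = 1 − X; n_A = 1.4 − X; n_B = X.
n_T = Σnᵢ = 2.4 − X.
y_i = n_i/n_T, p_i = y_i·P. Kp = p_B / (p_C p_A).
Equating to 0.00148 kPa^-1 and solving on 0 < X < 1: X = 0.244.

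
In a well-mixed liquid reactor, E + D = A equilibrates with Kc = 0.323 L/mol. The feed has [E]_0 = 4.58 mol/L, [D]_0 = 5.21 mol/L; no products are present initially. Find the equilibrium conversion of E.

X = 0.489

Let X = conversion of E; extent ξ = 4.58·X mol/L.
Concentrations: [E] = 4.58 − 4.58X; [D] = 5.21 − 4.58X; [A] = 4.58X.
Kc = [A] / ([E] [D]).
This equals 0.323 at X = 0.489 (the root in 0 < X < 1).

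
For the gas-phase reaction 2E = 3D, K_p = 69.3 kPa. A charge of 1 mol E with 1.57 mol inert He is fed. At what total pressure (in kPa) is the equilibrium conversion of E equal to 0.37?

P = 443 kPa

Basis: 1 mol E initially; let X = conversion of E. Extent ξ = 0.5X.
Species balance: n_E = 1 − X; n_D = 1.5X; n_I = 1.57 (inert).
Total moles n_T = 2.57 + 0.5X.
K_p = p_D^3 / (p_E^2) with p_i = (n_i/n_T)·P.
At X = 0.37: the mole-fraction product g(X) = Π y_i^ν_i = 0.1563. Since K_p = g(X)·P^{1}, P = (K_p/g)^(1/1) = (69.3/0.1563)^(1/1) = 443 kPa.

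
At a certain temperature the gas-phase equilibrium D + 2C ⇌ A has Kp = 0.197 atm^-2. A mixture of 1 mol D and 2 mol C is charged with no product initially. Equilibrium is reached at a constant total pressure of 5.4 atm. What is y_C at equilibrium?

Let X = conversion of D (basis 1 mol D); extent of reaction ξ = X.
At extent ξ: n_D = 1 − X; n_C = 2 − 2X; n_A = X.
Total moles n_T = 3 − 2X.
With p_i = (n_i/n_T)P, Kp = p_A / (p_D p_C^2).
This yields a degree-3 equation in X; solving on (0,1), X = 0.558.
Then n_C = 0.883, n_T = 1.88, so y_C = 0.469.

y_C = 0.469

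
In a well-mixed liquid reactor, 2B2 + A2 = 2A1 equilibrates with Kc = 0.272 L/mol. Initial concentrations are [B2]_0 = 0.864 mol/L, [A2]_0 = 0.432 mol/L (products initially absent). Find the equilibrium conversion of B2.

X = 0.231

Let X = conversion of B2; extent ξ = 0.864X/2 mol/L.
Concentrations: [B2] = 0.864 − 0.864X; [A2] = 0.432 − 0.432X; [A1] = 0.864X.
Kc = [A1]^2 / ([B2]^2 [A2]).
Solving Kc = 0.272 for X ∈ (0,1): X = 0.231.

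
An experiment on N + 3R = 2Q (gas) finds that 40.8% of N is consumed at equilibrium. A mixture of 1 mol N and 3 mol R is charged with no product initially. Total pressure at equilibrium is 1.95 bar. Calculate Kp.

Take 1 mol N as basis and let X be its fractional conversion, so ξ = X.
At extent ξ: n_N = 1 − X; n_R = 3 − 3X; n_Q = 2X.
n_T = Σnᵢ = 4 − 2X.
At X = 0.408: n_N = 0.592, n_R = 1.78, n_Q = 0.816, n_T = 3.18.
p_i = (n_i/n_T)·P. Kp = p_Q^2 / (p_N p_R^3) = 0.535 bar^-2.

Kp = 0.535 bar^-2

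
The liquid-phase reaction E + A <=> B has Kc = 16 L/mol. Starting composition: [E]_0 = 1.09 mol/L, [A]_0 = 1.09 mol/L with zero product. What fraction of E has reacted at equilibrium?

X = 0.788

Let X = conversion of E; extent ξ = 1.09·X mol/L.
Concentrations: [E] = 1.09 − 1.09X; [A] = 1.09 − 1.09X; [B] = 1.09X.
Kc = [B] / ([E] [A]).
Setting equal to 16 and solving for X on (0,1) gives X = 0.788.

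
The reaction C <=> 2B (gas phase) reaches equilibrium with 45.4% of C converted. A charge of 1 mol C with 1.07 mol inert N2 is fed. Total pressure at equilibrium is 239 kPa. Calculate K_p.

K_p = 143 kPa

Let X = conversion of C (basis 1 mol C); extent of reaction ξ = X.
Moles: n_C = 1 − X; n_B = 2X; n_I = 1.07 (inert).
Summing: n_T = 2.07 + X.
At X = 0.454: n_C = 0.546, n_B = 0.908, n_T = 2.52.
p_i = (n_i/n_T)·P. K_p = p_B^2 / (p_C) = 143 kPa.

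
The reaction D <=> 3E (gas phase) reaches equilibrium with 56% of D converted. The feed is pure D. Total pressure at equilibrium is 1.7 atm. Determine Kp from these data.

Kp = 6.93 atm^2

Basis: 1 mol D initially; let X = conversion of D. Extent ξ = X.
Mole table: n_D = 1 − X; n_E = 3X.
Summing: n_T = 1 + 2X.
At X = 0.56: n_D = 0.44, n_E = 1.68, n_T = 2.12.
p_i = (n_i/n_T)·P. Kp = p_E^3 / (p_D) = 6.93 atm^2.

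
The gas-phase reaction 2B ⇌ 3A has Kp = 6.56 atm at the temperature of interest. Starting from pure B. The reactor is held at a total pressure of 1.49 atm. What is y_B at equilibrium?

y_B = 0.287

Let X = conversion of B (basis 1 mol B); extent of reaction ξ = 0.5X.
Mole table: n_B = 1 − X; n_A = 1.5X.
Total moles n_T = 1 + 0.5X.
With p_i = (n_i/n_T)P, Kp = p_A^3 / (p_B^2).
Setting this equal to 6.56 atm and taking the physical root (0 < X < 1) gives X = 0.624.
Then n_B = 0.376, n_T = 1.31, so y_B = 0.287.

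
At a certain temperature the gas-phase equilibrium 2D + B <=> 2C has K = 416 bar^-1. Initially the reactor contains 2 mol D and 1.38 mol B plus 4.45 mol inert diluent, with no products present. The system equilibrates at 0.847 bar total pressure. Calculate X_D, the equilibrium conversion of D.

Take 2 mol D as basis and let X be its fractional conversion, so ξ = X.
Mole table: n_D = 2 − 2X; n_B = 1.38 − X; n_C = 2X; n_I = 4.45 (inert).
n_T = Σnᵢ = 7.83 − X.
Mole fractions y_i = n_i/n_T; K = p_C^2 / (p_D^2 p_B) with p_i = y_i·P.
Setting this equal to 416 bar^-1 and taking the physical root (0 < X < 1) gives X = 0.839.

X = 0.839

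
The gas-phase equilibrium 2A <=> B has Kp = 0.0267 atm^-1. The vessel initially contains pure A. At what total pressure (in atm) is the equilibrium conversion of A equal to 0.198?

Basis: 1 mol A initially; let X = conversion of A. Extent ξ = 0.5X.
At extent ξ: n_A = 1 − X; n_B = 0.5X.
Summing: n_T = 1 − 0.5X.
Kp = p_B / (p_A^2) with p_i = (n_i/n_T)·P.
At X = 0.198: the mole-fraction product g(X) = Π y_i^ν_i = 0.1387. Since Kp = g(X)·P^{-1}, P = (g/Kp)^(1/1) = (0.1387/0.0267)^(1/1) = 5.19 atm.

P = 5.19 atm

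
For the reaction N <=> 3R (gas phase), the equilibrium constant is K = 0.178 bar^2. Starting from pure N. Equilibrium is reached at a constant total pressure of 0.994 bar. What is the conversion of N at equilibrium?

X = 0.221

Let X = conversion of N (basis 1 mol N); extent of reaction ξ = X.
Moles: n_N = 1 − X; n_R = 3X.
n_T = Σnᵢ = 1 + 2X.
With p_i = (n_i/n_T)P, K = p_R^3 / (p_N).
Equating to 0.178 bar^2 and solving on 0 < X < 1: X = 0.221.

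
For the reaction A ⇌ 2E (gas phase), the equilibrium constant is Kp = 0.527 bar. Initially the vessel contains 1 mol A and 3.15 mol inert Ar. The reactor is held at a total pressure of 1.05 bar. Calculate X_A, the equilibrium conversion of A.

Take 1 mol A as basis and let X be its fractional conversion, so ξ = X.
Mole table: n_A = 1 − X; n_E = 2X; n_I = 3.15 (inert).
n_T = Σnᵢ = 4.15 + X.
With p_i = (n_i/n_T)P, Kp = p_E^2 / (p_A).
Substituting and setting equal to 0.527 bar gives a polynomial in X; the root in (0,1) is X = 0.527.

X = 0.527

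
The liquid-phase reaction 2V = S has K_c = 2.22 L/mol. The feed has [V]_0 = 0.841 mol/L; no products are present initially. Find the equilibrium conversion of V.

X = 0.599

Let X = conversion of V; extent ξ = 0.841X/2 mol/L.
Concentrations: [V] = 0.841 − 0.841X; [S] = 0.42X.
K_c = [S] / ([V]^2).
Solving K_c = 2.22 for X ∈ (0,1): X = 0.599.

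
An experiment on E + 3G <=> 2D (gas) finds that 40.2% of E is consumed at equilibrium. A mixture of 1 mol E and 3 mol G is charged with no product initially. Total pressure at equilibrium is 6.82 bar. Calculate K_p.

Basis: 1 mol E initially; let X = conversion of E. Extent ξ = X.
At extent ξ: n_E = 1 − X; n_G = 3 − 3X; n_D = 2X.
n_T = Σnᵢ = 4 − 2X.
At X = 0.402: n_E = 0.598, n_G = 1.79, n_D = 0.804, n_T = 3.2.
p_i = (n_i/n_T)·P. K_p = p_D^2 / (p_E p_G^3) = 0.0411 bar^-2.

K_p = 0.0411 bar^-2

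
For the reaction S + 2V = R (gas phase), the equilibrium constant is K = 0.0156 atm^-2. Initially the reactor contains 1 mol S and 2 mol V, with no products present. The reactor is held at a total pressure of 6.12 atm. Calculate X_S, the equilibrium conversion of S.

Take 1 mol S as basis and let X be its fractional conversion, so ξ = X.
At extent ξ: n_S = 1 − X; n_V = 2 − 2X; n_R = X.
Summing: n_T = 3 − 2X.
With p_i = (n_i/n_T)P, K = p_R / (p_S p_V^2).
Equating to 0.0156 atm^-2 and solving on 0 < X < 1: X = 0.184.

X = 0.184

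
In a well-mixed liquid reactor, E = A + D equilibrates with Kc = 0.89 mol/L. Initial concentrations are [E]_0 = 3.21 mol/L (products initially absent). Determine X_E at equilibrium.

Let X = conversion of E; extent ξ = 3.21·X mol/L.
Concentrations: [E] = 3.21 − 3.21X; [A] = 3.21X; [D] = 3.21X.
Kc = [A] [D] / ([E]).
Setting equal to 0.89 and solving for X on (0,1) gives X = 0.406.

X = 0.406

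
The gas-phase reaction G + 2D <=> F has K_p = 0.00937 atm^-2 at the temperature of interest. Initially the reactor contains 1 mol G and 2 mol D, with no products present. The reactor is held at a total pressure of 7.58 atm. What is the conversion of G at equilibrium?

X = 0.173

Take 1 mol G as basis and let X be its fractional conversion, so ξ = X.
At extent ξ: n_G = 1 − X; n_D = 2 − 2X; n_F = X.
n_T = Σnᵢ = 3 − 2X.
Mole fractions y_i = n_i/n_T; K_p = p_F / (p_G p_D^2) with p_i = y_i·P.
This yields a degree-3 equation in X; solving on (0,1), X = 0.173.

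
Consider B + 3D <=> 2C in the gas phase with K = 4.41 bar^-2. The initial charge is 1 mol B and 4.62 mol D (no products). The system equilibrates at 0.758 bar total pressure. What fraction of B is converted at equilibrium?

Take 1 mol B as basis and let X be its fractional conversion, so ξ = X.
At extent ξ: n_B = 1 − X; n_D = 4.62 − 3X; n_C = 2X.
Summing: n_T = 5.62 − 2X.
Mole fractions y_i = n_i/n_T; K = p_C^2 / (p_B p_D^3) with p_i = y_i·P.
This yields a degree-4 equation in X; solving on (0,1), X = 0.574.

X = 0.574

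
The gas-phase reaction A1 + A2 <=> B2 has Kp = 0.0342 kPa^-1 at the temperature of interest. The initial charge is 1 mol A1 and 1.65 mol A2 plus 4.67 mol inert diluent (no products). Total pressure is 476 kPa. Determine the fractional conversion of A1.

X = 0.700

Take 1 mol A1 as basis and let X be its fractional conversion, so ξ = X.
Mole table: n_A1 = 1 − X; n_A2 = 1.65 − X; n_B2 = X; n_I = 4.67 (inert).
n_T = Σnᵢ = 7.32 − X.
y_i = n_i/n_T, p_i = y_i·P. Kp = p_B2 / (p_A1 p_A2).
Setting this equal to 0.0342 kPa^-1 and taking the physical root (0 < X < 1) gives X = 0.700.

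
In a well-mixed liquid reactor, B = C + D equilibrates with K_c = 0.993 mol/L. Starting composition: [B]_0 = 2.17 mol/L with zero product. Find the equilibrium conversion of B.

Let X = conversion of B; extent ξ = 2.17·X mol/L.
Concentrations: [B] = 2.17 − 2.17X; [C] = 2.17X; [D] = 2.17X.
K_c = [C] [D] / ([B]).
This equals 0.993 at X = 0.485 (the root in 0 < X < 1).

X = 0.485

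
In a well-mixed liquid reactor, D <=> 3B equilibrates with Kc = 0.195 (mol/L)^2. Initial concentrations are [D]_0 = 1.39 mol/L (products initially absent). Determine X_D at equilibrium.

Let X = conversion of D; extent ξ = 1.39·X mol/L.
Concentrations: [D] = 1.39 − 1.39X; [B] = 4.17X.
Kc = [B]^3 / ([D]).
Solving Kc = 0.195 for X ∈ (0,1): X = 0.147.

X = 0.147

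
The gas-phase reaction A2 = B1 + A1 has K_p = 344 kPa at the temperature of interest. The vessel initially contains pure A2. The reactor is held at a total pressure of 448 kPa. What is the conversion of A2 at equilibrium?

Take 1 mol A2 as basis and let X be its fractional conversion, so ξ = X.
Mole table: n_A2 = 1 − X; n_B1 = X; n_A1 = X.
Total moles n_T = 1 + X.
Mole fractions y_i = n_i/n_T; K_p = p_B1 p_A1 / (p_A2) with p_i = y_i·P.
Substituting and setting equal to 344 kPa gives a polynomial in X; the root in (0,1) is X = 0.659.

X = 0.659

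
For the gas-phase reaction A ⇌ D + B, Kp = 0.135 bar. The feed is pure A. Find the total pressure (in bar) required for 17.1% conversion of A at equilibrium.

P = 4.48 bar

Take 1 mol A as basis and let X be its fractional conversion, so ξ = X.
Mole table: n_A = 1 − X; n_D = X; n_B = X.
Total moles n_T = 1 + X.
Kp = p_D p_B / (p_A) with p_i = (n_i/n_T)·P.
At X = 0.171: the mole-fraction product g(X) = Π y_i^ν_i = 0.03012. Since Kp = g(X)·P^{1}, P = (Kp/g)^(1/1) = (0.135/0.03012)^(1/1) = 4.48 bar.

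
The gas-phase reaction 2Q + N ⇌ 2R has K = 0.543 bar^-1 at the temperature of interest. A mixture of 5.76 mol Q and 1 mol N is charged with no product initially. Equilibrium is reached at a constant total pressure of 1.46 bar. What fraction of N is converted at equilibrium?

Take 1 mol N as basis and let X be its fractional conversion, so ξ = X.
At extent ξ: n_Q = 5.76 − 2X; n_N = 1 − X; n_R = 2X.
Summing: n_T = 6.76 − X.
Mole fractions y_i = n_i/n_T; K = p_R^2 / (p_Q^2 p_N) with p_i = y_i·P.
This yields a degree-3 equation in X; solving on (0,1), X = 0.555.

X = 0.555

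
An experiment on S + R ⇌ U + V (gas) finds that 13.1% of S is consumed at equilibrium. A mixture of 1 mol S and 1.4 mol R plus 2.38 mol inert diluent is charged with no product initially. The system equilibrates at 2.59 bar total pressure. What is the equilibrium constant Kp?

Basis: 1 mol S initially; let X = conversion of S. Extent ξ = X.
Mole table: n_S = 1 − X; n_R = 1.4 − X; n_U = X; n_V = X; n_I = 2.38 (inert).
Since Δν = 0, n_T = 4.78 throughout.
At X = 0.131: n_S = 0.869, n_R = 1.27, n_U = 0.131, n_V = 0.131, n_T = 4.78.
p_i = (n_i/n_T)·P. Kp = p_U p_V / (p_S p_R) = 0.0156.

Kp = 0.0156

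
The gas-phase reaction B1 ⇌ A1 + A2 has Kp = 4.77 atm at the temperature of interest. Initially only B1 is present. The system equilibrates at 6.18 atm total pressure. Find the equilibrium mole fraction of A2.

y_A2 = 0.398

Let X = conversion of B1 (basis 1 mol B1); extent of reaction ξ = X.
Moles: n_B1 = 1 − X; n_A1 = X; n_A2 = X.
Summing: n_T = 1 + X.
Mole fractions y_i = n_i/n_T; Kp = p_A1 p_A2 / (p_B1) with p_i = y_i·P.
This yields a degree-2 equation in X; solving on (0,1), X = 0.660.
Then n_A2 = 0.66, n_T = 1.66, so y_A2 = 0.398.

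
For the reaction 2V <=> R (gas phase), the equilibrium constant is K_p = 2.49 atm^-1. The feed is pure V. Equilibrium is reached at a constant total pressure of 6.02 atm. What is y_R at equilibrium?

y_R = 0.773

Take 1 mol V as basis and let X be its fractional conversion, so ξ = 0.5X.
Moles: n_V = 1 − X; n_R = 0.5X.
Summing: n_T = 1 − 0.5X.
With p_i = (n_i/n_T)P, K_p = p_R / (p_V^2).
Equating to 2.49 atm^-1 and solving on 0 < X < 1: X = 0.872.
Then n_R = 0.436, n_T = 0.564, so y_R = 0.773.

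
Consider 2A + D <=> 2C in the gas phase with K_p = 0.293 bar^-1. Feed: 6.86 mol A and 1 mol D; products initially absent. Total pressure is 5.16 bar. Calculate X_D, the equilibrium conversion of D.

Let X = conversion of D (basis 1 mol D); extent of reaction ξ = X.
Moles: n_A = 6.86 − 2X; n_D = 1 − X; n_C = 2X.
n_T = Σnᵢ = 7.86 − X.
Mole fractions y_i = n_i/n_T; K_p = p_C^2 / (p_A^2 p_D) with p_i = y_i·P.
Substituting and setting equal to 0.293 bar^-1 gives a polynomial in X; the root in (0,1) is X = 0.695.

X = 0.695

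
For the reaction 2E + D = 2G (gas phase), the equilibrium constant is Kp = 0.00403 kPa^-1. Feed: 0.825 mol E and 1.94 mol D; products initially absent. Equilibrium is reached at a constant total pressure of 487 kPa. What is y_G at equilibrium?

Let X = conversion of E (basis 0.825 mol E); extent of reaction ξ = 0.412X.
At extent ξ: n_E = 0.825 − 0.825X; n_D = 1.94 − 0.412X; n_G = 0.825X.
Total moles n_T = 2.76 − 0.412X.
Mole fractions y_i = n_i/n_T; Kp = p_G^2 / (p_E^2 p_D) with p_i = y_i·P.
This yields a degree-3 equation in X; solving on (0,1), X = 0.535.
Then n_G = 0.442, n_T = 2.54, so y_G = 0.174.

y_G = 0.174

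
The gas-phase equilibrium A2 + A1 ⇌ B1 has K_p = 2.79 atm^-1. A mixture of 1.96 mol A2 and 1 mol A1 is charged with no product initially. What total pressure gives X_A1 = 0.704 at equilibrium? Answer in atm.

P = 1.53 atm

Basis: 1 mol A1 initially; let X = conversion of A1. Extent ξ = X.
Moles: n_A2 = 1.96 − X; n_A1 = 1 − X; n_B1 = X.
Total moles n_T = 2.96 − X.
K_p = p_B1 / (p_A2 p_A1) with p_i = (n_i/n_T)·P.
At X = 0.704: the mole-fraction product g(X) = Π y_i^ν_i = 4.272. Since K_p = g(X)·P^{-1}, P = (g/K_p)^(1/1) = (4.272/2.79)^(1/1) = 1.53 atm.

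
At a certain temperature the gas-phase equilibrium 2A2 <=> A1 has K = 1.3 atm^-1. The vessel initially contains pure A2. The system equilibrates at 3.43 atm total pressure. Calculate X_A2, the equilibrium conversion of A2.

Let X = conversion of A2 (basis 1 mol A2); extent of reaction ξ = 0.5X.
Species balance: n_A2 = 1 − X; n_A1 = 0.5X.
Total moles n_T = 1 − 0.5X.
y_i = n_i/n_T, p_i = y_i·P. K = p_A1 / (p_A2^2).
Substituting and setting equal to 1.3 atm^-1 gives a polynomial in X; the root in (0,1) is X = 0.770.

X = 0.770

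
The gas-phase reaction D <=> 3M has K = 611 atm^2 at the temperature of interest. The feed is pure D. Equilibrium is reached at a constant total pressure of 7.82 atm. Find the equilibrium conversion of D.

Let X = conversion of D (basis 1 mol D); extent of reaction ξ = X.
At extent ξ: n_D = 1 − X; n_M = 3X.
n_T = Σnᵢ = 1 + 2X.
With p_i = (n_i/n_T)P, K = p_M^3 / (p_D).
Substituting and setting equal to 611 atm^2 gives a polynomial in X; the root in (0,1) is X = 0.797.

X = 0.797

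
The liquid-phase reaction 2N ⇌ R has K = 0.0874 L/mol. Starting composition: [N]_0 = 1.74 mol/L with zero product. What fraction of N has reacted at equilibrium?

Let X = conversion of N; extent ξ = 1.74X/2 mol/L.
Concentrations: [N] = 1.74 − 1.74X; [R] = 0.87X.
K = [R] / ([N]^2).
Solving K = 0.0874 for X ∈ (0,1): X = 0.196.

X = 0.196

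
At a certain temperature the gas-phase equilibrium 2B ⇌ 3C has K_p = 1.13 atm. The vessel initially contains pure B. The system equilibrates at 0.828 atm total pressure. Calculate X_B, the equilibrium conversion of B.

X = 0.501

Let X = conversion of B (basis 1 mol B); extent of reaction ξ = 0.5X.
Species balance: n_B = 1 − X; n_C = 1.5X.
Total moles n_T = 1 + 0.5X.
y_i = n_i/n_T, p_i = y_i·P. K_p = p_C^3 / (p_B^2).
Setting this equal to 1.13 atm and taking the physical root (0 < X < 1) gives X = 0.501.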